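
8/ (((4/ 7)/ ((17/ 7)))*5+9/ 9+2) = 136/ 71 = 1.92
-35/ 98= -5/ 14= -0.36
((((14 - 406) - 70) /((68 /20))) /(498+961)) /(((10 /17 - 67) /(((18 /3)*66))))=0.56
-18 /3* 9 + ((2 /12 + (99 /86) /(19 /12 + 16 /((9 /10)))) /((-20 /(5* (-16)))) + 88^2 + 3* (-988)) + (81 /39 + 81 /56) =309638026237 /65456664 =4730.43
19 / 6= 3.17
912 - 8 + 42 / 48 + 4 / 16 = 7241 / 8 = 905.12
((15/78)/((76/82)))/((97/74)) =7585/47918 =0.16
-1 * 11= -11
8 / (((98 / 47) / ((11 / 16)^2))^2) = 32341969 / 78675968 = 0.41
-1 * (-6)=6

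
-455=-455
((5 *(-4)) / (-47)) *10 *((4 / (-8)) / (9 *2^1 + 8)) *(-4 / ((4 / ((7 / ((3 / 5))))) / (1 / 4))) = 875 / 3666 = 0.24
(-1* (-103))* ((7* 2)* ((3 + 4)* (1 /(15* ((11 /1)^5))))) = 10094 /2415765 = 0.00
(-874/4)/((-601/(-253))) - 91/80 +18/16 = -4423041/48080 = -91.99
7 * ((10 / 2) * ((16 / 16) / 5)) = 7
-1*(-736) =736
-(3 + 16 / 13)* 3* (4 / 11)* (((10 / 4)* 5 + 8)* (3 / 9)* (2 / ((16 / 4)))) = -15.77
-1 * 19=-19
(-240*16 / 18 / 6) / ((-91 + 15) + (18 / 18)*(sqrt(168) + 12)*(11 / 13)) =11440*sqrt(42) / 801459 + 445120 / 801459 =0.65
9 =9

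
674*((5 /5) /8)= 337 /4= 84.25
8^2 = 64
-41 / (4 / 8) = -82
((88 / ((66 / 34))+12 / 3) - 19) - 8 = 67 / 3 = 22.33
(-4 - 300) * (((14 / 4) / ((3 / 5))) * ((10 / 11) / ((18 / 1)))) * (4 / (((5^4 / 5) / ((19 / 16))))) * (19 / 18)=-48013 / 13365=-3.59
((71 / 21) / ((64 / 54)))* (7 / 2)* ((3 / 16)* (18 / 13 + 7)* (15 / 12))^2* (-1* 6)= -5124572325 / 22151168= -231.35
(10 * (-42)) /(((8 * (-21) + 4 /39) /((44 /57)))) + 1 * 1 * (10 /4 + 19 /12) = 2244767 /373236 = 6.01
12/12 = 1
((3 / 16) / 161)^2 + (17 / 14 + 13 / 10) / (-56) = -1489619 / 33178880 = -0.04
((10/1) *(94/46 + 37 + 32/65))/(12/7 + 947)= 827484/1985659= 0.42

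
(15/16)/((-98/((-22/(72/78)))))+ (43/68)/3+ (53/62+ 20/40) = 8892799/4958016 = 1.79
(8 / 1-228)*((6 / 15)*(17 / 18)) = -748 / 9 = -83.11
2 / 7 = 0.29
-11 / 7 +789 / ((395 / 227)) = 1249376 / 2765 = 451.85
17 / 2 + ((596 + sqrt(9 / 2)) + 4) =3*sqrt(2) / 2 + 1217 / 2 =610.62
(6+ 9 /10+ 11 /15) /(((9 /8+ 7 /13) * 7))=11908 /18165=0.66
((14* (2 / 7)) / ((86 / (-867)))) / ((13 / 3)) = -5202 / 559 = -9.31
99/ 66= 3/ 2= 1.50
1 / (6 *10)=1 / 60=0.02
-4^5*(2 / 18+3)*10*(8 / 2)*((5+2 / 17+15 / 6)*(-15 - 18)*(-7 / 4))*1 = -2859028480 / 51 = -56059381.96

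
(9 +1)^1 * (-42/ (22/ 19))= -3990/ 11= -362.73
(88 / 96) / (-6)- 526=-526.15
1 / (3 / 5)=5 / 3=1.67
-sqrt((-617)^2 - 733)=-2 * sqrt(94989)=-616.41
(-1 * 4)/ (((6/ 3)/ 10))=-20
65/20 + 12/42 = 99/28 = 3.54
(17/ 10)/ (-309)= -17/ 3090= -0.01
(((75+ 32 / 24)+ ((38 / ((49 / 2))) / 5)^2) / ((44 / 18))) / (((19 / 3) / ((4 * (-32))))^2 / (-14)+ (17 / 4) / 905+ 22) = 1101988495540224 / 775546420103455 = 1.42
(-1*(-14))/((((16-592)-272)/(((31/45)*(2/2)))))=-217/19080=-0.01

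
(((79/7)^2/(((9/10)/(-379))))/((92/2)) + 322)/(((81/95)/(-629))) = 511541580995/821583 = 622629.22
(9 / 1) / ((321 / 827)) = 2481 / 107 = 23.19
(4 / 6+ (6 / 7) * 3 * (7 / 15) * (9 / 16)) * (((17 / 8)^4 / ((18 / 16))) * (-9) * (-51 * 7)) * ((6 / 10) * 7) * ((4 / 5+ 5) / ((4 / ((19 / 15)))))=602723.61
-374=-374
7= 7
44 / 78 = 22 / 39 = 0.56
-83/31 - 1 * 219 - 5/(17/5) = -117599/527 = -223.15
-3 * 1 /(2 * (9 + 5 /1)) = -3 /28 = -0.11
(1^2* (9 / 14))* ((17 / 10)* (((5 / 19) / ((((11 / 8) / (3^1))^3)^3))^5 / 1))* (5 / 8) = 1922637245283592550070336983472821523607180295797456935636172800000 / 1263388376335399876155927518852172119079146448981371543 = 1521810142705.62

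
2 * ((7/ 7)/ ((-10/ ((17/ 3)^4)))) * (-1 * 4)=334084/ 405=824.90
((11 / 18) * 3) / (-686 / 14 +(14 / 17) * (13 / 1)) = -187 / 3906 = -0.05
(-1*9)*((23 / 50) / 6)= -69 / 100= -0.69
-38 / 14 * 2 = -38 / 7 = -5.43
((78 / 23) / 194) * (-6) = -234 / 2231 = -0.10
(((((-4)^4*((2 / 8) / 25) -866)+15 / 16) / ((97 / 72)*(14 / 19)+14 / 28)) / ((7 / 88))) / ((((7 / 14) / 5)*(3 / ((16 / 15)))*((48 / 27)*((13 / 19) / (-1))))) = 49319962956 / 2322775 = 21233.21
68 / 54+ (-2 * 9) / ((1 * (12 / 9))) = -661 / 54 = -12.24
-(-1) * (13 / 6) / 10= 13 / 60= 0.22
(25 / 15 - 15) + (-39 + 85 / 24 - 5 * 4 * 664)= -319891 / 24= -13328.79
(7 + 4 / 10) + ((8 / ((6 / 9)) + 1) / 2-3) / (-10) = 141 / 20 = 7.05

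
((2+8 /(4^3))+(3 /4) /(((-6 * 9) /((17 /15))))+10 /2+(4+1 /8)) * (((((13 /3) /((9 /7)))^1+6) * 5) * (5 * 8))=15348245 /729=21053.83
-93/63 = -31/21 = -1.48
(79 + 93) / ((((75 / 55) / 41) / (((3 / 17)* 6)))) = 465432 / 85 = 5475.67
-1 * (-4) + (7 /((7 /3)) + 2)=9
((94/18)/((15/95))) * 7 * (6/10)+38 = 176.91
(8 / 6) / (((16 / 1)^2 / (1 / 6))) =1 / 1152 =0.00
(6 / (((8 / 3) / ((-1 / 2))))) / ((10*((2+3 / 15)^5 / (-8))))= 5625 / 322102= 0.02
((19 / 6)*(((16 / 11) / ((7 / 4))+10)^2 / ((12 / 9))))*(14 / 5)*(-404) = -1334771964 / 4235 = -315176.38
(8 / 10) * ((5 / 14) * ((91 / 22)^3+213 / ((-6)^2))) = 2449715 / 111804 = 21.91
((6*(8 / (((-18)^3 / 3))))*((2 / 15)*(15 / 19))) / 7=-4 / 10773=-0.00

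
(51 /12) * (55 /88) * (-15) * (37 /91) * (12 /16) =-141525 /11648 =-12.15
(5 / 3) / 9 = 5 / 27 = 0.19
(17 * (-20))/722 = -170/361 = -0.47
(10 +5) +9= 24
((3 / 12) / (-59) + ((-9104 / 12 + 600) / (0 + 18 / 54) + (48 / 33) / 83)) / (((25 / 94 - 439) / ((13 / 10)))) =4177606797 / 2962038596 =1.41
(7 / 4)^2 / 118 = 49 / 1888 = 0.03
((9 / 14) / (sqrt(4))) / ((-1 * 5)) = -0.06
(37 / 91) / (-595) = -37 / 54145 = -0.00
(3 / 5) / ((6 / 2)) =1 / 5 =0.20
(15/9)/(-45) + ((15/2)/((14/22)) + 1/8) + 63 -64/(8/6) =40633/1512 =26.87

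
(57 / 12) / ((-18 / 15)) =-95 / 24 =-3.96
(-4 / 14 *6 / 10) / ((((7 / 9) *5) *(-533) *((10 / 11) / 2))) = 594 / 3264625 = 0.00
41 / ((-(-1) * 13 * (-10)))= -41 / 130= -0.32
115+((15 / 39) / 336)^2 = 115.00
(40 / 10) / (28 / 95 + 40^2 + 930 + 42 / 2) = 380 / 242373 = 0.00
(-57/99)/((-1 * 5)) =19/165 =0.12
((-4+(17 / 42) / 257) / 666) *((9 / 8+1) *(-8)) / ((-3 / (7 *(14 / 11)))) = -5135921 / 16945038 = -0.30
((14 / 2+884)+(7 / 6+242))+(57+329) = 9121 / 6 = 1520.17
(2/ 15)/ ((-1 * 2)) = -1/ 15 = -0.07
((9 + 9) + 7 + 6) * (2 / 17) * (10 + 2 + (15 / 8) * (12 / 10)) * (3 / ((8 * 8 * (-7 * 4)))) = -5301 / 60928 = -0.09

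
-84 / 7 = -12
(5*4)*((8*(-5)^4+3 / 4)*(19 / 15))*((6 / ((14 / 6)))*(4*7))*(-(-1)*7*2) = 127699152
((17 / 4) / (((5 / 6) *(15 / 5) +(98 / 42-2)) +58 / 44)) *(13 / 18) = 2431 / 3288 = 0.74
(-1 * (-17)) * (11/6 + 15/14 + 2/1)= 83.38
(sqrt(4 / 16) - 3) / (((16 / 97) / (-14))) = 3395 / 16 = 212.19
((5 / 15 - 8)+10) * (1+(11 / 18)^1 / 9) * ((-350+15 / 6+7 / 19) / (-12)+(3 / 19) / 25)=72.10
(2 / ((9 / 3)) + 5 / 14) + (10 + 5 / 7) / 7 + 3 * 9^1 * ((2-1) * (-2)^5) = -253265 / 294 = -861.45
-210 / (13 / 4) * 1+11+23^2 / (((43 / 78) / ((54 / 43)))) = 27677171 / 24037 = 1151.44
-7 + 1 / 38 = -265 / 38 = -6.97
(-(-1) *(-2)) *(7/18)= -7/9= -0.78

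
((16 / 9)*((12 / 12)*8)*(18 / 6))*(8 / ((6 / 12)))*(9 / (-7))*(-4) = 24576 / 7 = 3510.86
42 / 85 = 0.49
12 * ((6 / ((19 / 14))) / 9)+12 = 340 / 19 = 17.89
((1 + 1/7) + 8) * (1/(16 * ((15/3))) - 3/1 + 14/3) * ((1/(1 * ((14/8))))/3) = 2.92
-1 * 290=-290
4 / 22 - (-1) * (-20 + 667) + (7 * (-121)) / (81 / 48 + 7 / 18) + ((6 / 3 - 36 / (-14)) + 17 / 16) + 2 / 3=271372301 / 1105104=245.56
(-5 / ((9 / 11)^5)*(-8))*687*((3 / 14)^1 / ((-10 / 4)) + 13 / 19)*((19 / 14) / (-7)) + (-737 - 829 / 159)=-3377421090380 / 357817257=-9438.96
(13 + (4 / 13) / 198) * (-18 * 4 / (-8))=117.01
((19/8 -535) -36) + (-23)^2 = -39.62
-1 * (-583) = 583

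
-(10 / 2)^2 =-25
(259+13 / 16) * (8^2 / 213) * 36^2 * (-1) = -101173.18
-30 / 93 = -0.32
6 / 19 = 0.32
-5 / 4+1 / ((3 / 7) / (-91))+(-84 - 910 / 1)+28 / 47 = -680741 / 564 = -1206.99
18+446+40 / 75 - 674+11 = -2977 / 15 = -198.47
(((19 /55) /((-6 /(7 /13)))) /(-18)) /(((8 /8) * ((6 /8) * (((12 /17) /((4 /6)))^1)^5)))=188840981 /109434330720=0.00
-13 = -13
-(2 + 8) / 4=-5 / 2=-2.50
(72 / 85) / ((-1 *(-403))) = 72 / 34255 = 0.00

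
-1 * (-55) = 55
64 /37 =1.73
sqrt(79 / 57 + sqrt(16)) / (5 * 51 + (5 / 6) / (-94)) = 188 * sqrt(17499) / 2732485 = 0.01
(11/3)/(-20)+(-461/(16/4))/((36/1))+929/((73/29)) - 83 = 14857139/52560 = 282.67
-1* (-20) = 20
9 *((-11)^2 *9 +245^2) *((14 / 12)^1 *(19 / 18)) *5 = 20320405 / 6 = 3386734.17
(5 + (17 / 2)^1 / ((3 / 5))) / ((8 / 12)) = 115 / 4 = 28.75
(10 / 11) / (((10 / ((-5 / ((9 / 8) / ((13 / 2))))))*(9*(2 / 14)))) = -1820 / 891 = -2.04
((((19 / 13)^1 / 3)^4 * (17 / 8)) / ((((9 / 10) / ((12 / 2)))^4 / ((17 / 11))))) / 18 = 376627690000 / 18551483379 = 20.30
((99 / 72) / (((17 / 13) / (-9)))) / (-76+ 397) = -429 / 14552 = -0.03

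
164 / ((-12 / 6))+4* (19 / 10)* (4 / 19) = -402 / 5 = -80.40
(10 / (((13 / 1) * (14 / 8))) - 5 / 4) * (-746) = 110035 / 182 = 604.59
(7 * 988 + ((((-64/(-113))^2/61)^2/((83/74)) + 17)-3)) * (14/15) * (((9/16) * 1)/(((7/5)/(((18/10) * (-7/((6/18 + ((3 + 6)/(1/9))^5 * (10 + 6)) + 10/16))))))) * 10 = -56532707704108464588/9631852318307296260803323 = -0.00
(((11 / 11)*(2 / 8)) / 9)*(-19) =-0.53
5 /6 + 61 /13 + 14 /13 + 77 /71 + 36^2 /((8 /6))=5425507 /5538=979.69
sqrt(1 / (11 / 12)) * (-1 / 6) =-sqrt(33) / 33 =-0.17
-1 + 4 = 3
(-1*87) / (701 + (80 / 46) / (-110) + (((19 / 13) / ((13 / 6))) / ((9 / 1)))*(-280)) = -11159577 / 87224023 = -0.13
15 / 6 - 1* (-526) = 1057 / 2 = 528.50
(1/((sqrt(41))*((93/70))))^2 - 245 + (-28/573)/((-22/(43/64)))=-244.98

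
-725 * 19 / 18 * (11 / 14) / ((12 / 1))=-151525 / 3024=-50.11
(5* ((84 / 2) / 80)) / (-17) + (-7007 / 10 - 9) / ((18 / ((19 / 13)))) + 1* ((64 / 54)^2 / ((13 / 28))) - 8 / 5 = -363166723 / 6444360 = -56.35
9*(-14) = -126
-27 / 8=-3.38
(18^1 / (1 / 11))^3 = 7762392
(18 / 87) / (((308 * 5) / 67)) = 201 / 22330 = 0.01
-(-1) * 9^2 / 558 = 9 / 62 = 0.15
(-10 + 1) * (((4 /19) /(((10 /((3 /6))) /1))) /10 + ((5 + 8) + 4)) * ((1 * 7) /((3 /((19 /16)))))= -339171 /800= -423.96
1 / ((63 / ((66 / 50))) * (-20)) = -11 / 10500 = -0.00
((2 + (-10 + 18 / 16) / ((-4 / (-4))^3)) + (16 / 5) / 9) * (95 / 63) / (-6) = 44593 / 27216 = 1.64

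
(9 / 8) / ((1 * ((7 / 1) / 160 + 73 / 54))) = 4860 / 6029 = 0.81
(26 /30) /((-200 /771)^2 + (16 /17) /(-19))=48.81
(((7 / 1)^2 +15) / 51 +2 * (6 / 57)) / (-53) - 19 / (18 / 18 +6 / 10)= -4890275 / 410856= -11.90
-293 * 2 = -586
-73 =-73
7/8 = 0.88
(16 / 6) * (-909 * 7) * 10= -169680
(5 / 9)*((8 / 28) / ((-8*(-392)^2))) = -0.00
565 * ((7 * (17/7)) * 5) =48025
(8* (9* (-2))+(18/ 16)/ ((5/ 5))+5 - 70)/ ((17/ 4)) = -1663/ 34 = -48.91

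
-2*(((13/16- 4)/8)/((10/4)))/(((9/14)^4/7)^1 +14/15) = 2571471/7726366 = 0.33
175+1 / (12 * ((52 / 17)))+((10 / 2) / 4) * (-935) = -620083 / 624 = -993.72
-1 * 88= -88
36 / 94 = 18 / 47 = 0.38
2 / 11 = 0.18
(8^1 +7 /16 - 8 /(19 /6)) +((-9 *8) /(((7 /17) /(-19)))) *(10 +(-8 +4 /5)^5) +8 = -427264197763649 /6650000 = -64250255.30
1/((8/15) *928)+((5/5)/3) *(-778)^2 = 4493628461/22272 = 201761.34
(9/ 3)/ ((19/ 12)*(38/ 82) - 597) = -1476/ 293363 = -0.01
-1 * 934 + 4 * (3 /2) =-928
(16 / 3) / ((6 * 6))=4 / 27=0.15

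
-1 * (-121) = 121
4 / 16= 1 / 4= 0.25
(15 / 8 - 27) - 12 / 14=-1455 / 56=-25.98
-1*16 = -16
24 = 24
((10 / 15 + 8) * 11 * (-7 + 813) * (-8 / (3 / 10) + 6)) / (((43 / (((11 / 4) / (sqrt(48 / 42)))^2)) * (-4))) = 1513164653 / 24768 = 61093.53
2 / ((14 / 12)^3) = 432 / 343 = 1.26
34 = 34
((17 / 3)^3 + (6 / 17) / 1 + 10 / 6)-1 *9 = 174.98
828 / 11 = 75.27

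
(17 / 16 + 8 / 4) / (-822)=-0.00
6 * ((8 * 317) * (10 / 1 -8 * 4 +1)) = -319536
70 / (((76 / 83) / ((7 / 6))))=20335 / 228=89.19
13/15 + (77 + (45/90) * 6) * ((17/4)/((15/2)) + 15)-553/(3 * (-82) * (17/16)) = 13051141/10455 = 1248.32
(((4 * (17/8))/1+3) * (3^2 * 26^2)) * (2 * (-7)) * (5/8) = -1224405/2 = -612202.50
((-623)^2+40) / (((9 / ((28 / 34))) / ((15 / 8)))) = 13585915 / 204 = 66597.62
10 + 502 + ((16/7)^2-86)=21130/49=431.22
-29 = -29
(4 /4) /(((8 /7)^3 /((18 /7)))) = 441 /256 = 1.72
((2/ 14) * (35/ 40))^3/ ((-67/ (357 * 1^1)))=-357/ 34304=-0.01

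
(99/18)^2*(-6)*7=-2541/2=-1270.50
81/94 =0.86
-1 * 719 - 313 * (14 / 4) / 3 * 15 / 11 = -26773 / 22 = -1216.95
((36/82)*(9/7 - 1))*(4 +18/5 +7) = 1.83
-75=-75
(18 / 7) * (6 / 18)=6 / 7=0.86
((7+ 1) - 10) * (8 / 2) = -8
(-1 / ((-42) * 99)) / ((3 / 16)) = 8 / 6237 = 0.00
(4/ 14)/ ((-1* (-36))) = 1/ 126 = 0.01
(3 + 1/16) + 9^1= 193/16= 12.06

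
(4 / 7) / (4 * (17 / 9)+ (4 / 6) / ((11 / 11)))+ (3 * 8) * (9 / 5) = 56034 / 1295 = 43.27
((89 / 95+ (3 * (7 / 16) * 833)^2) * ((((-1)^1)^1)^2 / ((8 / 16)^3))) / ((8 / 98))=1424454619511 / 12160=117142649.63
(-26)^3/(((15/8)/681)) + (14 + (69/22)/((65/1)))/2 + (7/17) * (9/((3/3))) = -310370265891/48620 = -6383592.47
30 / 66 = 5 / 11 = 0.45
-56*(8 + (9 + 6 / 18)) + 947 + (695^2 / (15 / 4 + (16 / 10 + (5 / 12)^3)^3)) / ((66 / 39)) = 6070743425457736931 / 179362154428017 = 33846.29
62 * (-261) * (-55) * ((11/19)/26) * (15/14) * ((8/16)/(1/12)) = 220277475/1729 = 127401.66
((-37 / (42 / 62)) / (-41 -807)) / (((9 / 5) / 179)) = 1026565 / 160272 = 6.41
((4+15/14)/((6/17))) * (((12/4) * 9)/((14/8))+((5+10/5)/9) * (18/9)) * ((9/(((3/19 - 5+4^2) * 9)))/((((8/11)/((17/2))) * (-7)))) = -2294331985/62826624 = -36.52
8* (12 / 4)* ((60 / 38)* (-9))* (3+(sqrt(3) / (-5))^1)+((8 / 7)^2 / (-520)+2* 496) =-1885672 / 60515+1296* sqrt(3) / 19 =86.98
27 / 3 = 9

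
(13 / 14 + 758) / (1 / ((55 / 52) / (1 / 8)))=584375 / 91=6421.70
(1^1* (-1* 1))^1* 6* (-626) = 3756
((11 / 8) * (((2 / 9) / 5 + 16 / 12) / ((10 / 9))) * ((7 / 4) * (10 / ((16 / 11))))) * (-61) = -1601677 / 1280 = -1251.31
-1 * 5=-5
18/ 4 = 9/ 2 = 4.50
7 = 7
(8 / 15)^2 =64 / 225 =0.28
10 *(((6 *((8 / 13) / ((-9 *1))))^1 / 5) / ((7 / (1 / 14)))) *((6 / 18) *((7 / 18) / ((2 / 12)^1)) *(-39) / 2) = 8 / 63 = 0.13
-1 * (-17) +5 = 22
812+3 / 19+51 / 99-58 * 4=364082 / 627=580.67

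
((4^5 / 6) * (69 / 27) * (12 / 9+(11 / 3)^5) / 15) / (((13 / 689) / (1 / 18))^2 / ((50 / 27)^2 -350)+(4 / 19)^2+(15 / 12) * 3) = 194747677572762880000 / 38264456032625529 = 5089.52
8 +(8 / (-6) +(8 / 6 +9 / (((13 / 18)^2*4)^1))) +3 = 2588 / 169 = 15.31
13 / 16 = 0.81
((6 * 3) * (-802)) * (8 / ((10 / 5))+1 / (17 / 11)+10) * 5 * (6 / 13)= -107836920 / 221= -487949.86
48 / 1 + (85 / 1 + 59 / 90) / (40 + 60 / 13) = 2605817 / 52200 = 49.92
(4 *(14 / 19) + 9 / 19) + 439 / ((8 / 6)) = 25283 / 76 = 332.67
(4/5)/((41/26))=104/205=0.51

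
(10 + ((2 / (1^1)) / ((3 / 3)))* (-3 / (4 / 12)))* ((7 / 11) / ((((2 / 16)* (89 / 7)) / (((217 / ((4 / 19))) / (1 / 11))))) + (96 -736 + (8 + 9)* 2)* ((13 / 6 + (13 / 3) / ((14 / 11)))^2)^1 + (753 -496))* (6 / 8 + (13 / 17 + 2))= 394035.14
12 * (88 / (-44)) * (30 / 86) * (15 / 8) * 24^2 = -388800 / 43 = -9041.86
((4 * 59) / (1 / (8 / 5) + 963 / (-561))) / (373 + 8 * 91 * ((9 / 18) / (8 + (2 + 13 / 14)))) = -54017568 / 101515445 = -0.53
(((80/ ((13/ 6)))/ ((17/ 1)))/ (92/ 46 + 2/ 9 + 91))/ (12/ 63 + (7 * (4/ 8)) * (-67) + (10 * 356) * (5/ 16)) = 45360/ 1709748599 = 0.00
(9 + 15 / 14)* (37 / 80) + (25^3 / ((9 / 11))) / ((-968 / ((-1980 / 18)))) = 2174.80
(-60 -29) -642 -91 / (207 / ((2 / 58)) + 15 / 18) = -2025643 / 2771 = -731.02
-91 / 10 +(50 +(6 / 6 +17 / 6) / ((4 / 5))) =5483 / 120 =45.69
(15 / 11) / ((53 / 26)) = 390 / 583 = 0.67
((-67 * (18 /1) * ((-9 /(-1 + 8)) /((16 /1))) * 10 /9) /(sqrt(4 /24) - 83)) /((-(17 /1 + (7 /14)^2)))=1005 * sqrt(6) /6654613 + 500490 /6654613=0.08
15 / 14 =1.07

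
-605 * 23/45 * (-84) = 77924/3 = 25974.67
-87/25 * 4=-348/25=-13.92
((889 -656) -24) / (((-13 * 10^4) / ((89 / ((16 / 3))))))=-55803 / 2080000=-0.03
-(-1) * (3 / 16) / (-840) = -0.00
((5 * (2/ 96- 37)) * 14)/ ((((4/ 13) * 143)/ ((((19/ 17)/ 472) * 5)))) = -5901875/ 8473344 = -0.70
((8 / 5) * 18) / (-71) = -144 / 355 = -0.41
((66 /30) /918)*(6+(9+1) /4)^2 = 187 /1080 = 0.17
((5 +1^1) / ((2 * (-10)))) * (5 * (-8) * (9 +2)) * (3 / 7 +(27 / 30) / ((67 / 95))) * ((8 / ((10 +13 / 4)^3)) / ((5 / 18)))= 972601344 / 349116565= 2.79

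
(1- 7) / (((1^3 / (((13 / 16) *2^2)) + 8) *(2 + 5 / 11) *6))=-143 / 2916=-0.05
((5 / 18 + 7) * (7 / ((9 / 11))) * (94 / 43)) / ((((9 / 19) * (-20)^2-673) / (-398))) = 3585061018 / 31998321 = 112.04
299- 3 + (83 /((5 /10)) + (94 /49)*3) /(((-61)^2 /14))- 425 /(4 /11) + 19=-88883177 /104188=-853.10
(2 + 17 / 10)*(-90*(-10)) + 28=3358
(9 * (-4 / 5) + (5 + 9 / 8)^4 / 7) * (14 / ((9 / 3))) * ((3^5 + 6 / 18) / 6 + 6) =11644769647 / 276480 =42117.95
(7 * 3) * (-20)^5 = -67200000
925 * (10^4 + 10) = 9259250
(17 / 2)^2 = 289 / 4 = 72.25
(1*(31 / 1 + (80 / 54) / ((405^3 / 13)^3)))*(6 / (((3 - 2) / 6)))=196295640224356662932882804 / 175892150738670844921875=1116.00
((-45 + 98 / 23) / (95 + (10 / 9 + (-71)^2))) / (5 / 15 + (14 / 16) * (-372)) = 25299 / 1037329141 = 0.00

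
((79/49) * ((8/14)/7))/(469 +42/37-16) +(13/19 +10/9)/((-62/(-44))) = 1.27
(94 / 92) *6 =141 / 23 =6.13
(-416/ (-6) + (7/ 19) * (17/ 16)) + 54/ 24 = 65641/ 912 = 71.97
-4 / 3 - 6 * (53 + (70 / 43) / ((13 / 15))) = -554422 / 1677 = -330.60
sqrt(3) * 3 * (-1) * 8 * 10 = -415.69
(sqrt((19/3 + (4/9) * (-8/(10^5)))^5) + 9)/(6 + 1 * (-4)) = 9/2 + 31728159376 * sqrt(222655)/296630859375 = 54.97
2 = 2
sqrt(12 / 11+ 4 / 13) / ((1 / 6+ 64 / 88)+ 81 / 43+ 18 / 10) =12900 * sqrt(286) / 844441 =0.26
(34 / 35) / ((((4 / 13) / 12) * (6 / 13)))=82.09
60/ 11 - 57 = -567/ 11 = -51.55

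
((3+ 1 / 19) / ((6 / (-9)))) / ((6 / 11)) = -319 / 38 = -8.39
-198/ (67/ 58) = -11484/ 67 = -171.40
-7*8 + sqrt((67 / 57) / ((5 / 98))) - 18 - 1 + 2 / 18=-674 / 9 + 7*sqrt(38190) / 285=-70.09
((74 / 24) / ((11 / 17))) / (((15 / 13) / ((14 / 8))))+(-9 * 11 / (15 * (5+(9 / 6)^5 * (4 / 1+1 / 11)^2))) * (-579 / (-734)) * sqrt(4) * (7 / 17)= 181820344686883 / 25271476282800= 7.19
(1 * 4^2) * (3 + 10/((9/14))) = 2672/9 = 296.89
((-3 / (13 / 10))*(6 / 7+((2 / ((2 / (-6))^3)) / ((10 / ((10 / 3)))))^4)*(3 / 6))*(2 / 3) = -565260 / 7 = -80751.43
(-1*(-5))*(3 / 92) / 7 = 15 / 644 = 0.02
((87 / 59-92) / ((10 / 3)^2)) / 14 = -6867 / 11800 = -0.58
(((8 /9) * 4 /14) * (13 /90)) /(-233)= -104 /660555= -0.00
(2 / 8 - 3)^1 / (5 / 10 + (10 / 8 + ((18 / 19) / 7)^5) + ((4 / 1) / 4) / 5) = -2288868774115 / 1623053831187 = -1.41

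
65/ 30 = 13/ 6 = 2.17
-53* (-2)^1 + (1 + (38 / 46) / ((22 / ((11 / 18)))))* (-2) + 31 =55871 / 414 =134.95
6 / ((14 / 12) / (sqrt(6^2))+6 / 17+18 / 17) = 3672 / 983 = 3.74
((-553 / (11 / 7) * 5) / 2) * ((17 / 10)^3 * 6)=-57054669 / 2200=-25933.94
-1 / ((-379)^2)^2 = -1 / 20632736881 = -0.00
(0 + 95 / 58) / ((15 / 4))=38 / 87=0.44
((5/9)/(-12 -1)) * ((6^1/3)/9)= -10/1053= -0.01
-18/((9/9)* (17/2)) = -36/17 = -2.12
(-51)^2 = 2601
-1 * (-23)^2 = -529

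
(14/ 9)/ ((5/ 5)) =14/ 9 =1.56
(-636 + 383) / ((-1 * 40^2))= 253 / 1600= 0.16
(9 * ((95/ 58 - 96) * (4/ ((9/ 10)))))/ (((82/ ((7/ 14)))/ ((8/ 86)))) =-109460/ 51127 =-2.14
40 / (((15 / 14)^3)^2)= 26.44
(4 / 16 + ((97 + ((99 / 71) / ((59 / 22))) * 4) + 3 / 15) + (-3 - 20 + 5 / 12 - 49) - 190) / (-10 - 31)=10182638 / 2576235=3.95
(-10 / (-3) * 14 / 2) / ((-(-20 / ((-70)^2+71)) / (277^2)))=889979671 / 2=444989835.50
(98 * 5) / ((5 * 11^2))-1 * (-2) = 340 / 121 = 2.81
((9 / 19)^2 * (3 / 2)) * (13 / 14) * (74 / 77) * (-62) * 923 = -3344373279 / 194579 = -17187.74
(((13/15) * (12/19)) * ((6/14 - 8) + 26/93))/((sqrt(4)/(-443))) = 54675946/61845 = 884.08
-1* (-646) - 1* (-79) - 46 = 679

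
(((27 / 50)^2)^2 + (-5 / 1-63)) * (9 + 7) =-424468559 / 390625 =-1086.64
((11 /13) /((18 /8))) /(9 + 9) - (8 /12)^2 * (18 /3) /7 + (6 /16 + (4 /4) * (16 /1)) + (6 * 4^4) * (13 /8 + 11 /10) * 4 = 4941051061 /294840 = 16758.41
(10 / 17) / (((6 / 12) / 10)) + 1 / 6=1217 / 102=11.93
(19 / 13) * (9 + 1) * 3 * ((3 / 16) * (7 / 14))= 855 / 208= 4.11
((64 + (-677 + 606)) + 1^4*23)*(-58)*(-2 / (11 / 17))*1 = 31552 / 11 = 2868.36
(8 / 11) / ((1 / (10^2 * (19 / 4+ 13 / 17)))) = 75000 / 187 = 401.07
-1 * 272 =-272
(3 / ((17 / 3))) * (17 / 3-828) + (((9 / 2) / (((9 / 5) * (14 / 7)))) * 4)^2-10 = -420.35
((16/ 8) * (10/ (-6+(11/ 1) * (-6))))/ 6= -5/ 108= -0.05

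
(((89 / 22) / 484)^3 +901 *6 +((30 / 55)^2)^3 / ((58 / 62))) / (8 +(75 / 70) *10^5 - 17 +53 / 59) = 78168266333326178513 / 1549111077570304771072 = 0.05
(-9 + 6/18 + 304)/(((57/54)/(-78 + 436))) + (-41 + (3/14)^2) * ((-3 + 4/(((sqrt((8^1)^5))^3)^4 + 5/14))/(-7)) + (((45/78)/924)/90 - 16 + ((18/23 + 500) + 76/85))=24082769331458904758136579905351442326317403/239313421931283194417789462421567421680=100632.76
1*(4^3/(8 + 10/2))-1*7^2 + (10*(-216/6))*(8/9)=-4733/13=-364.08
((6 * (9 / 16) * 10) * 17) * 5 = 11475 / 4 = 2868.75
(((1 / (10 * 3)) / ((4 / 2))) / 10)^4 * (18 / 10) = 1 / 72000000000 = 0.00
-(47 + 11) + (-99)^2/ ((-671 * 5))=-18581/ 305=-60.92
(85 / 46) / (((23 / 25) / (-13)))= -27625 / 1058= -26.11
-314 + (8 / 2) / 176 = -13815 / 44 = -313.98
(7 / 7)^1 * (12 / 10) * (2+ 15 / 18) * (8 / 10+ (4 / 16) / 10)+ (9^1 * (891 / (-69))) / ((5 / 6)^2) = -756921 / 4600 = -164.55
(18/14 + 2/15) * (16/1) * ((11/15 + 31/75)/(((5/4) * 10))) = 410048/196875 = 2.08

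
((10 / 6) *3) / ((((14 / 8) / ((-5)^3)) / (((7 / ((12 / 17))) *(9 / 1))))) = -31875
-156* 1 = -156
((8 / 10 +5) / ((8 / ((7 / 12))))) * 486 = 16443 / 80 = 205.54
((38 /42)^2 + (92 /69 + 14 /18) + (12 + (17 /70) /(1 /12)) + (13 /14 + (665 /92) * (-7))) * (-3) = 6456073 /67620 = 95.48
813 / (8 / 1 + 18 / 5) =4065 / 58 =70.09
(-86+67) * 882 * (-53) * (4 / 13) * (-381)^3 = -15114355111179.69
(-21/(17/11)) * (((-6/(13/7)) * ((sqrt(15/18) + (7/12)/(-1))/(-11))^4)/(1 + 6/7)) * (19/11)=339411877/48457259136 - 45619 * sqrt(30)/35841168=0.00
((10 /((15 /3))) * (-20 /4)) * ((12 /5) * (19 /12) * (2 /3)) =-76 /3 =-25.33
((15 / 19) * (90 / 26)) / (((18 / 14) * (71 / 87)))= 45675 / 17537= 2.60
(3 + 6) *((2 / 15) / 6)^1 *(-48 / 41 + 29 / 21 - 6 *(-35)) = 180991 / 4305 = 42.04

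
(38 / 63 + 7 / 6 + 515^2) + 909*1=33533107 / 126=266135.77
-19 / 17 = -1.12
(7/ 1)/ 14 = 1/ 2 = 0.50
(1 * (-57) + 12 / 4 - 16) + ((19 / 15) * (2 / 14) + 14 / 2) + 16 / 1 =-46.82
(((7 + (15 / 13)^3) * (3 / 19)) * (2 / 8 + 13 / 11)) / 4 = 1772253 / 3673384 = 0.48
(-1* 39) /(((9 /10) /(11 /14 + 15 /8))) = -115.30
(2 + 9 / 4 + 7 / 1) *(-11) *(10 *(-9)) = 22275 / 2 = 11137.50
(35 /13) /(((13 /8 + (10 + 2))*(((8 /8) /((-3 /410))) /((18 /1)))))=-1512 /58097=-0.03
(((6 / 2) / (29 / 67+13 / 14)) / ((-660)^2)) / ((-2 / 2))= -469 / 92710200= -0.00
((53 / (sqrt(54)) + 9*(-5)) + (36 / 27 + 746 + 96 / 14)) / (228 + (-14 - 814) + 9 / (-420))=-297860 / 252009 - 3710*sqrt(6) / 756027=-1.19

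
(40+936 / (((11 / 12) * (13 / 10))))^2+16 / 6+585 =247552523 / 363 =681962.87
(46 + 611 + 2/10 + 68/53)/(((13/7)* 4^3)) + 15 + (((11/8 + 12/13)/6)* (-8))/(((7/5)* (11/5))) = 497729233/25465440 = 19.55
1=1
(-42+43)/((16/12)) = 3/4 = 0.75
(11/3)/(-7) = -11/21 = -0.52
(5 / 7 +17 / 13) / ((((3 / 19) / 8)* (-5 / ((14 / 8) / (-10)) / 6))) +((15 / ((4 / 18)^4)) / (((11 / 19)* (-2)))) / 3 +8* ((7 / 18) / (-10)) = -1801307539 / 1029600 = -1749.52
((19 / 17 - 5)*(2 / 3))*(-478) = 21032 / 17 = 1237.18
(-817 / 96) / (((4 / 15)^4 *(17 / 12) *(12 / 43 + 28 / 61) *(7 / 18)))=-976400274375 / 235913216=-4138.81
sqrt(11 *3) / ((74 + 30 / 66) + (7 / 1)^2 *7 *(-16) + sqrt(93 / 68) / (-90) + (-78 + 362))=-113955930000 *sqrt(33) / 584542122746249 + 21780 *sqrt(5797) / 584542122746249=-0.00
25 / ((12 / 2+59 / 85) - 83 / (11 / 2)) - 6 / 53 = -1285981 / 416103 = -3.09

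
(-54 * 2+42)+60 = -6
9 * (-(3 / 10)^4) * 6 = -2187 / 5000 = -0.44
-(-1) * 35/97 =35/97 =0.36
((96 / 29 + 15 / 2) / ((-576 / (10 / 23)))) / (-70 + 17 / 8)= 1045 / 8692344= 0.00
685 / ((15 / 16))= 2192 / 3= 730.67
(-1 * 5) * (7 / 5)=-7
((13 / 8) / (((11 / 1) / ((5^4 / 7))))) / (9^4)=0.00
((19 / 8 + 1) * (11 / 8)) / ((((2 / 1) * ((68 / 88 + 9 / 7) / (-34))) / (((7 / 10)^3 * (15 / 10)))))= -400047417 / 20288000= -19.72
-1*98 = -98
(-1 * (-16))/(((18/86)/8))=5504/9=611.56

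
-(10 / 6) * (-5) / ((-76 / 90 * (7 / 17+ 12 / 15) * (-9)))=10625 / 11742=0.90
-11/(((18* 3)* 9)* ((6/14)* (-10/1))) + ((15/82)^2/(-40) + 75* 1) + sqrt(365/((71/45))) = 15* sqrt(5183)/71 + 14706259471/196071840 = 90.21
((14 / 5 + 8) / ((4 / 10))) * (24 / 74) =324 / 37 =8.76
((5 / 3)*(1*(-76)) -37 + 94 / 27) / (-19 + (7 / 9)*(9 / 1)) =4325 / 324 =13.35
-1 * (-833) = 833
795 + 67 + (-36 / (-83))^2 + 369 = 8481655 / 6889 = 1231.19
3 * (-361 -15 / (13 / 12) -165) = -21054 / 13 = -1619.54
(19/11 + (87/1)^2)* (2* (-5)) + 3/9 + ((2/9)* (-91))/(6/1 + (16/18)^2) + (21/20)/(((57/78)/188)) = -1182518728/15675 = -75439.79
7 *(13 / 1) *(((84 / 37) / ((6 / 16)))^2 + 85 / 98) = 65436969 / 19166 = 3414.22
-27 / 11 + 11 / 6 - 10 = -701 / 66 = -10.62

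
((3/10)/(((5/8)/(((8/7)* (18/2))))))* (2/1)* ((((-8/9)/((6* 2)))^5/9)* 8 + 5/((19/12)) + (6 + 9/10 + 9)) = 188.18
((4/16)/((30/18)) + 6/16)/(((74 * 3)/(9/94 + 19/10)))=0.00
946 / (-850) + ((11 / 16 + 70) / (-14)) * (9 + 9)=-4379051 / 47600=-92.00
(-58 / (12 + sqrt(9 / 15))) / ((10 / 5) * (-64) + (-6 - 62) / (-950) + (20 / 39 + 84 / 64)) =343824000 / 8933093201 - 5730400 * sqrt(15) / 8933093201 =0.04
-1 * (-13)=13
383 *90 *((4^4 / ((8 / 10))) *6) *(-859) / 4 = -14212670400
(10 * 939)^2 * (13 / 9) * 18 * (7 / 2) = 8023661100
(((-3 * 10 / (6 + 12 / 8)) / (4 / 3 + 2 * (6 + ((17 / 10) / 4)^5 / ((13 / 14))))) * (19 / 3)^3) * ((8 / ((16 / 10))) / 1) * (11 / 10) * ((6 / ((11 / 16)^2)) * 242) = -51424106905600000 / 40025450991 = -1284785.20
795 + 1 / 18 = 14311 / 18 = 795.06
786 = 786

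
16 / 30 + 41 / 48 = 111 / 80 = 1.39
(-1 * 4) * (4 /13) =-16 /13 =-1.23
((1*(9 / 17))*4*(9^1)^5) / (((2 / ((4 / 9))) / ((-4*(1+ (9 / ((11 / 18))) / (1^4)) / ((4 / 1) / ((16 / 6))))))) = -217930176 / 187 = -1165402.01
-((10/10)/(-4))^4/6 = -1/1536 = -0.00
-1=-1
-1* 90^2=-8100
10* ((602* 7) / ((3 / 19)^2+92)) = 15212540 / 33221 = 457.92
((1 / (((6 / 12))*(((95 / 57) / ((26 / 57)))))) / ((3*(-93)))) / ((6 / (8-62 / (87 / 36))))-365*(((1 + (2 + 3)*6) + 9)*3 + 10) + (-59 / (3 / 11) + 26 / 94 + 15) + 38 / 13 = -67132699812073 / 1408926285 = -47648.13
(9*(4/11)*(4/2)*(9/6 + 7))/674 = 306/3707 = 0.08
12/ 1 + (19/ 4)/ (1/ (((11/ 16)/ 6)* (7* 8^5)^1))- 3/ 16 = 5993015/ 48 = 124854.48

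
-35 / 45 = -7 / 9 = -0.78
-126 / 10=-63 / 5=-12.60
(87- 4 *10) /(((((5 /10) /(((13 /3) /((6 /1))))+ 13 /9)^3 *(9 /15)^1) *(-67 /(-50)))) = 25091937 /4187500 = 5.99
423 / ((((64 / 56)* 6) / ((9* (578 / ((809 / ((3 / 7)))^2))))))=3300669 / 36650936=0.09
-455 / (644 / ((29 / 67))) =-1885 / 6164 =-0.31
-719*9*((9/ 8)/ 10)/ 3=-242.66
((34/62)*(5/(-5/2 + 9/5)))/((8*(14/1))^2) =-0.00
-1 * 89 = -89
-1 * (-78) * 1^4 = 78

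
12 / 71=0.17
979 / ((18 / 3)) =979 / 6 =163.17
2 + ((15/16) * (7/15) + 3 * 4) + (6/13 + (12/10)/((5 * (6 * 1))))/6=226529/15600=14.52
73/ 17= 4.29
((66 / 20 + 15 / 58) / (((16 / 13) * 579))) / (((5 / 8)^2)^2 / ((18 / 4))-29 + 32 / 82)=-105610752 / 604339181335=-0.00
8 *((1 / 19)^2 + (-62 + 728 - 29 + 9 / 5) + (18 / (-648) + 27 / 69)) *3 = 1910519194 / 124545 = 15339.99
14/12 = 7/6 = 1.17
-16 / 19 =-0.84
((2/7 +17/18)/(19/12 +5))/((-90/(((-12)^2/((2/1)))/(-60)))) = 62/24885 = 0.00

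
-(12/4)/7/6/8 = -1/112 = -0.01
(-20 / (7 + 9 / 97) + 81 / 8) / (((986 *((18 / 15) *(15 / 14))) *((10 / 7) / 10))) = 123137 / 3052656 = 0.04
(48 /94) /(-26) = -12 /611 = -0.02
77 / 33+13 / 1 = 46 / 3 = 15.33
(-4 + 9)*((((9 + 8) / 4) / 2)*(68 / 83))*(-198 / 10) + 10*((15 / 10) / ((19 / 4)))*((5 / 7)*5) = -3556263 / 22078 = -161.08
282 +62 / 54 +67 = 9454 / 27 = 350.15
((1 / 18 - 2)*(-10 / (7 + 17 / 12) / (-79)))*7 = -4900 / 23937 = -0.20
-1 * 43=-43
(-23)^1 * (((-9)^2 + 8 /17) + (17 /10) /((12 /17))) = -1929.22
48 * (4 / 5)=192 / 5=38.40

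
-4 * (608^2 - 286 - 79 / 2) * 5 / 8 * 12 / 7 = -1582879.29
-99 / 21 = -33 / 7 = -4.71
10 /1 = 10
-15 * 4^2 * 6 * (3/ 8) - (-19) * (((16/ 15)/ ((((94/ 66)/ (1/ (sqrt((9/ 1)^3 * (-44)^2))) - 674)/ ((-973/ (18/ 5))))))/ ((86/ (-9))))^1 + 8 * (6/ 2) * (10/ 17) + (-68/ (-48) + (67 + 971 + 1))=766627729/ 1488316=515.10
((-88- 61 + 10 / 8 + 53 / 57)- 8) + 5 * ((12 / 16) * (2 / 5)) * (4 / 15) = -176039 / 1140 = -154.42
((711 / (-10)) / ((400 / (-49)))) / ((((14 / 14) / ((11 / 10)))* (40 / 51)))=19544679 / 1600000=12.22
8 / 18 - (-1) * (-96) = -860 / 9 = -95.56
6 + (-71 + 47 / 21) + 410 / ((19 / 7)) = 35228 / 399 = 88.29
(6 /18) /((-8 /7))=-7 /24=-0.29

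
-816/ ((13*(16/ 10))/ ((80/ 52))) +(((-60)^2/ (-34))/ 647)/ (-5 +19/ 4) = -110973000/ 1858831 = -59.70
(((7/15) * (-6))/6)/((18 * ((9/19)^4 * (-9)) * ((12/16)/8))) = 14595952/23914845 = 0.61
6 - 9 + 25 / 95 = -52 / 19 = -2.74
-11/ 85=-0.13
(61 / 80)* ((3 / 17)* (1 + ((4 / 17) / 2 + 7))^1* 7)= 88389 / 11560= 7.65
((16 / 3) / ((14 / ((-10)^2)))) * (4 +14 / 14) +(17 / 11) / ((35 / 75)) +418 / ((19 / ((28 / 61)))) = 203.89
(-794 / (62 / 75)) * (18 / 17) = -535950 / 527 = -1016.98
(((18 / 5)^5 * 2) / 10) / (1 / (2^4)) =30233088 / 15625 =1934.92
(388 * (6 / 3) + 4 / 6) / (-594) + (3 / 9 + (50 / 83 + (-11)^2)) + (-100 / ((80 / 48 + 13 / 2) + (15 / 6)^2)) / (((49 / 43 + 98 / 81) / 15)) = 7992428322721 / 104692230027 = 76.34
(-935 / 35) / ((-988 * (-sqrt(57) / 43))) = -8041 * sqrt(57) / 394212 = -0.15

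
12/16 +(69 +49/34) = 4841/68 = 71.19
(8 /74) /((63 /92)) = 368 /2331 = 0.16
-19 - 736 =-755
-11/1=-11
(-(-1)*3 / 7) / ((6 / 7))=1 / 2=0.50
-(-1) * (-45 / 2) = -45 / 2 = -22.50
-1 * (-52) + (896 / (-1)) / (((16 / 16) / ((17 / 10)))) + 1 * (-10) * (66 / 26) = -97278 / 65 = -1496.58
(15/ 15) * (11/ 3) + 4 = 23/ 3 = 7.67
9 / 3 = 3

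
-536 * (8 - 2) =-3216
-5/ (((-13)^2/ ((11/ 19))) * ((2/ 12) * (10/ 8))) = -0.08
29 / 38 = 0.76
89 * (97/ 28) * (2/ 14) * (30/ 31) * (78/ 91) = 388485/ 10633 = 36.54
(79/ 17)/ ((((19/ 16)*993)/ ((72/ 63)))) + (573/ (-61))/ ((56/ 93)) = -15.60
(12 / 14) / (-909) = -2 / 2121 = -0.00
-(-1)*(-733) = -733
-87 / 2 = -43.50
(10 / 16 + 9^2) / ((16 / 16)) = 653 / 8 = 81.62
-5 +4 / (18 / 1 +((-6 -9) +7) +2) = -14 / 3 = -4.67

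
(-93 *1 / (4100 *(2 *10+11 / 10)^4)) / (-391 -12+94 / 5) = 46500 / 156113709292601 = 0.00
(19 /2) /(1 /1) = 19 /2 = 9.50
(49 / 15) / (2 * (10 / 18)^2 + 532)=1323 / 215710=0.01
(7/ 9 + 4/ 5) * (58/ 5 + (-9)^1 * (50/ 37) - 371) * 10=-3253646/ 555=-5862.43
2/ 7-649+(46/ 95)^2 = -648.48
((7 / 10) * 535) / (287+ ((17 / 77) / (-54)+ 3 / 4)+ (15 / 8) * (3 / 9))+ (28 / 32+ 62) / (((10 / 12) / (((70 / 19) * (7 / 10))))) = 71400323001 / 364510060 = 195.88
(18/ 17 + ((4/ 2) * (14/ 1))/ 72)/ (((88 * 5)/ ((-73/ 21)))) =-32339/ 2827440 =-0.01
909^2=826281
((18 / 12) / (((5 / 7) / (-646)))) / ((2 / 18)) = -61047 / 5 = -12209.40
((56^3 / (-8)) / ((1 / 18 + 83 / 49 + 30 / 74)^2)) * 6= -140270376540672 / 4945043041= -28365.86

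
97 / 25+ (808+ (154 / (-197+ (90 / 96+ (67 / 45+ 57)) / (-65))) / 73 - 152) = 11154336498747 / 16903856275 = 659.87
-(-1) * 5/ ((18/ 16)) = 40/ 9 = 4.44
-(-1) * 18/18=1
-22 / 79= -0.28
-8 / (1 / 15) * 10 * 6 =-7200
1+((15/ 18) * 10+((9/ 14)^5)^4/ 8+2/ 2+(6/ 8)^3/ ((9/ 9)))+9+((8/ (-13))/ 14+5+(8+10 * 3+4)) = 1741464072190882076759055623/ 26104495692688858086899712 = 66.71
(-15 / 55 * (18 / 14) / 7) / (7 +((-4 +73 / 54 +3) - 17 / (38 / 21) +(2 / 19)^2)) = 263169 / 10674356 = 0.02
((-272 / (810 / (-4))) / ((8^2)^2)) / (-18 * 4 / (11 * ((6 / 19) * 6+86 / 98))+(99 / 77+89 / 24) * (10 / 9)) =3378529 / 32843545440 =0.00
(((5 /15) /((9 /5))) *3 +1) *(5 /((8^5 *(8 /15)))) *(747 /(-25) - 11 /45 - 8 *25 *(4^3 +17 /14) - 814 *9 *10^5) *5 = -2884663974865 /1769472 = -1630239.97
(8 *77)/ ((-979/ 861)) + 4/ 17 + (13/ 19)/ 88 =-1369876683/ 2529736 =-541.51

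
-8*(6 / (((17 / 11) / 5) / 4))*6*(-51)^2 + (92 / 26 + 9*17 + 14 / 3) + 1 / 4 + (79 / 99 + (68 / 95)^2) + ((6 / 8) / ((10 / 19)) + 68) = -900765909849151 / 92921400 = -9693847.81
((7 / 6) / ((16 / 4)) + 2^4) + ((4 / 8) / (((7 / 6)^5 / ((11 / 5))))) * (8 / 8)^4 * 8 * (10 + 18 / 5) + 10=823509433 / 10084200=81.66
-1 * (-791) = 791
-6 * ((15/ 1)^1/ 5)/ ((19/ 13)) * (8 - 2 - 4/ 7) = -468/ 7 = -66.86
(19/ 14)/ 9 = 19/ 126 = 0.15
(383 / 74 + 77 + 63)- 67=5785 / 74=78.18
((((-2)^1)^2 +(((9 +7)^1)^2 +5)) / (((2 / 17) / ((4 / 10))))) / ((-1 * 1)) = -901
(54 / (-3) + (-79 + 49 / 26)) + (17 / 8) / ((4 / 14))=-18237 / 208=-87.68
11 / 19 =0.58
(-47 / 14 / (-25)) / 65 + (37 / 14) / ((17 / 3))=12941 / 27625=0.47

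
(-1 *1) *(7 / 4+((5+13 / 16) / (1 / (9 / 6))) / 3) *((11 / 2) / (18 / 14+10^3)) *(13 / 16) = -149149 / 7177216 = -0.02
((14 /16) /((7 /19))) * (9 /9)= 19 /8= 2.38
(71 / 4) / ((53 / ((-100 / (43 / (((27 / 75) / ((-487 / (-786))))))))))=-502254 / 1109873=-0.45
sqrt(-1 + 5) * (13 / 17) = 26 / 17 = 1.53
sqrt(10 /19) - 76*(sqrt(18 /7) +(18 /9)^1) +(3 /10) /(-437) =-664243 /4370 - 228*sqrt(14) /7 +sqrt(190) /19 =-273.15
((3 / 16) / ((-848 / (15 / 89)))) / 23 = -45 / 27773696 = -0.00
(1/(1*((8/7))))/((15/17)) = 119/120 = 0.99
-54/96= -9/16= -0.56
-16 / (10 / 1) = -1.60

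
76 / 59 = 1.29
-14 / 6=-7 / 3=-2.33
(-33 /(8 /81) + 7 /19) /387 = -50731 /58824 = -0.86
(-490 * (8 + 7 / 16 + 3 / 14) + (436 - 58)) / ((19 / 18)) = -278019 / 76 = -3658.14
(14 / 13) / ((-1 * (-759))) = 14 / 9867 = 0.00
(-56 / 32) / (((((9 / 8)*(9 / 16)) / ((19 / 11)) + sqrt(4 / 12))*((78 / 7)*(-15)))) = -4424112 / 229643765 + 36227072*sqrt(3) / 2066793885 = 0.01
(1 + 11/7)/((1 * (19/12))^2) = 2592/2527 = 1.03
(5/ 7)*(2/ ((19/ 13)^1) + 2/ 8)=615/ 532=1.16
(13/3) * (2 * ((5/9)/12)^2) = 325/17496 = 0.02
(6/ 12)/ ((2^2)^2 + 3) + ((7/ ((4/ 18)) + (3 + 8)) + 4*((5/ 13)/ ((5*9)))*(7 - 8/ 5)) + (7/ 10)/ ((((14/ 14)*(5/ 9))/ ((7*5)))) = 214423/ 2470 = 86.81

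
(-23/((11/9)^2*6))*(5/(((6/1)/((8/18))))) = -115/121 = -0.95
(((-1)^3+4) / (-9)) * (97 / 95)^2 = -0.35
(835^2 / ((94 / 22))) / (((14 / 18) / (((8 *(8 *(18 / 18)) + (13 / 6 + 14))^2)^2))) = 410530985348101475 / 47376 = 8665378785632.00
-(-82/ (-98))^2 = -1681/ 2401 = -0.70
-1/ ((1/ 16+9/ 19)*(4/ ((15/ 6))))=-190/ 163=-1.17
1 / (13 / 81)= 81 / 13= 6.23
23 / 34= 0.68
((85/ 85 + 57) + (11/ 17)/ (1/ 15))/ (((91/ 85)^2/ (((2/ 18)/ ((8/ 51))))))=8315975/ 198744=41.84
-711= -711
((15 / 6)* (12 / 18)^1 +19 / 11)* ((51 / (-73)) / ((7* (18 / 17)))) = -2312 / 7227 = -0.32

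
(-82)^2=6724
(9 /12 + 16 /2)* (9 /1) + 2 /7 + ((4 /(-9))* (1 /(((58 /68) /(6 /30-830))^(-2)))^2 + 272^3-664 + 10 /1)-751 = 62750626343699904075947609269 /3118458507538363910046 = 20122322.04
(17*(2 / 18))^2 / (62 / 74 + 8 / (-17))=181781 / 18711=9.72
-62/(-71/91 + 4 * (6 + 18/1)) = -5642/8665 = -0.65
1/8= 0.12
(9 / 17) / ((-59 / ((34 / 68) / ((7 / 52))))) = -234 / 7021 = -0.03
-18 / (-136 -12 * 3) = 9 / 86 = 0.10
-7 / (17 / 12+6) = -84 / 89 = -0.94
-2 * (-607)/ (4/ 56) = 16996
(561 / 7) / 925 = 561 / 6475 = 0.09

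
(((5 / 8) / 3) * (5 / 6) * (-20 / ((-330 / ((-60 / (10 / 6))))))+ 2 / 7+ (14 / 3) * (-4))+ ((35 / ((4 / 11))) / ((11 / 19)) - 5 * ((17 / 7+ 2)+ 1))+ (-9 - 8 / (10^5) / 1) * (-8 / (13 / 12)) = 2337454267 / 12512500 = 186.81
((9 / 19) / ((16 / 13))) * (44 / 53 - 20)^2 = 7548372 / 53371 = 141.43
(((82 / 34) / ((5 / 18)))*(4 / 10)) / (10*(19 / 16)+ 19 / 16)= 23616 / 88825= 0.27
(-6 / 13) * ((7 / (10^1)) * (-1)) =21 / 65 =0.32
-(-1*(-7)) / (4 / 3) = -5.25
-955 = -955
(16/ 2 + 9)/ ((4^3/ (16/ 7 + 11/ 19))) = 6477/ 8512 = 0.76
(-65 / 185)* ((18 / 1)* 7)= -1638 / 37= -44.27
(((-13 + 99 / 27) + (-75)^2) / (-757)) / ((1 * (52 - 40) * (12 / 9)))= -16847 / 36336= -0.46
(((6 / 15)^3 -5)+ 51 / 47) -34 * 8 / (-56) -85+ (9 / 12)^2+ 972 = 584678237 / 658000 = 888.57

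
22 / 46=11 / 23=0.48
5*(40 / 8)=25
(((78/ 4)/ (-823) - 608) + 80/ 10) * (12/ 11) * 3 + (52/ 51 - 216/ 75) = -22687788766/ 11542575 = -1965.57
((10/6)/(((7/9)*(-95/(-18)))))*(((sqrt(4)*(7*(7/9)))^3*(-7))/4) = -470596/513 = -917.34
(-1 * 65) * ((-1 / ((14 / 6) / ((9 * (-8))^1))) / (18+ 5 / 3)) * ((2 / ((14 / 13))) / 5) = -109512 / 2891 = -37.88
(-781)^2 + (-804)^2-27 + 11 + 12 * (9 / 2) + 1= 1256416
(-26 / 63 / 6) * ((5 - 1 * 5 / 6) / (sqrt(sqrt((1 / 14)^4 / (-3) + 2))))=-65 * 230495^(3 / 4) * 3^(1 / 4) / 3734019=-0.24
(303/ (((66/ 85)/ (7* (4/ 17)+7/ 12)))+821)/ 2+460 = 689399/ 528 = 1305.68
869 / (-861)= -869 / 861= -1.01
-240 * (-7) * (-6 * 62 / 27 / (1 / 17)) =-1180480 / 3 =-393493.33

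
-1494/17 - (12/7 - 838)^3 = 3410413277246/5831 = 584876226.59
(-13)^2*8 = 1352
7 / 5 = 1.40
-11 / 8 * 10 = -55 / 4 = -13.75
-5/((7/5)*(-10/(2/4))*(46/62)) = 155/644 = 0.24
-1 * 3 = -3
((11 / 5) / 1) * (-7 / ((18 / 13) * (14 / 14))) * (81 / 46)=-19.58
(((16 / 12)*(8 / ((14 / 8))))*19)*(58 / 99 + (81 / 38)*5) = 2707136 / 2079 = 1302.13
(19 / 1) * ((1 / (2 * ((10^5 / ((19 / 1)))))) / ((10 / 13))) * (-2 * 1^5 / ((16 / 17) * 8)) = -79781 / 128000000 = -0.00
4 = 4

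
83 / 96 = 0.86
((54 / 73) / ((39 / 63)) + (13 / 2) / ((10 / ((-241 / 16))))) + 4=-1395617 / 303680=-4.60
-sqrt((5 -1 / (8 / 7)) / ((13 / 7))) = -sqrt(6006) / 52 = -1.49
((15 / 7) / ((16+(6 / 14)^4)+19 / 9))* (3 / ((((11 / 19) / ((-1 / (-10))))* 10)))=0.01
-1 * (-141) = 141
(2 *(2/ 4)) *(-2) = -2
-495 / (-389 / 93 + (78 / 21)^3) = -15790005 / 1501141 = -10.52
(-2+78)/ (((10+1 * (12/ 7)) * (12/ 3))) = 1.62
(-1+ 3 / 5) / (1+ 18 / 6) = -1 / 10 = -0.10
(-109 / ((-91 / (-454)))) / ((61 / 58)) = -2870188 / 5551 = -517.06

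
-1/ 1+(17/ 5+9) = 57/ 5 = 11.40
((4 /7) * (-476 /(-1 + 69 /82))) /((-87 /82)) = -1828928 /1131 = -1617.09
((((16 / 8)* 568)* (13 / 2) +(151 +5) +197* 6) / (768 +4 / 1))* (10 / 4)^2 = 109025 / 1544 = 70.61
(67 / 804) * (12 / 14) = 1 / 14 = 0.07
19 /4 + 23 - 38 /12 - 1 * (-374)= 4783 /12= 398.58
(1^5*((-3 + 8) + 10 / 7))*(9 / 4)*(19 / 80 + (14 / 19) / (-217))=893511 / 263872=3.39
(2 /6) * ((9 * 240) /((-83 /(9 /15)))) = -432 /83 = -5.20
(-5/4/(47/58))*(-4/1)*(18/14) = 2610/329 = 7.93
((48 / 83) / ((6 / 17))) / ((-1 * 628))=-34 / 13031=-0.00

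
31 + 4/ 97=31.04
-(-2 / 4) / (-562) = -1 / 1124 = -0.00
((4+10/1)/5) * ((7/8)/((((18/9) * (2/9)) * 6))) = 147/160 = 0.92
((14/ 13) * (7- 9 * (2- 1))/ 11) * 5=-140/ 143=-0.98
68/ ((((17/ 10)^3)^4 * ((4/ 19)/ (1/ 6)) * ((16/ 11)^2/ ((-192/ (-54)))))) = 143687500000000/ 925341200306091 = 0.16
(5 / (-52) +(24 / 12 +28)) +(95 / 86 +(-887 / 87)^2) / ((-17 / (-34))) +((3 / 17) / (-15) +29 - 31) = 342369403541 / 1438564140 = 237.99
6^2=36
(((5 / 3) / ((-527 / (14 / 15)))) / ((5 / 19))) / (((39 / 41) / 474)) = -1723148 / 308295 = -5.59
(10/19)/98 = 5/931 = 0.01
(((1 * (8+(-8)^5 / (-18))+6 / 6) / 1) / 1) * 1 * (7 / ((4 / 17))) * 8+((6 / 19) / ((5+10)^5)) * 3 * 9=232671031256 / 534375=435407.78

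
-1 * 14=-14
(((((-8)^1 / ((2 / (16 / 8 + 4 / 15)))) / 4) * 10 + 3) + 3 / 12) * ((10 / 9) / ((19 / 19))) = -1165 / 54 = -21.57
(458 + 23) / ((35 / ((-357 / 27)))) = -8177 / 45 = -181.71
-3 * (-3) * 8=72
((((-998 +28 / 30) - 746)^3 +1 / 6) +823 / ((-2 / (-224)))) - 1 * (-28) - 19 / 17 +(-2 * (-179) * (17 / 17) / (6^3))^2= -131262562201578659 / 24786000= -5295834834.24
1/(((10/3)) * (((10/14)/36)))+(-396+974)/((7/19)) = 277196/175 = 1583.98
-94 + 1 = -93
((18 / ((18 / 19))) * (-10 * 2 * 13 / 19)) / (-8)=65 / 2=32.50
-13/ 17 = -0.76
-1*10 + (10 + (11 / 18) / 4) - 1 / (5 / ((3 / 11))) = 389 / 3960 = 0.10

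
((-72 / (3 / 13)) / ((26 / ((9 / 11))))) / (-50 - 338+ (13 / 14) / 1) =1512 / 59609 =0.03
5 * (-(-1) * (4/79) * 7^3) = 86.84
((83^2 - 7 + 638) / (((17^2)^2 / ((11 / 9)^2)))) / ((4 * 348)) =56870 / 588572487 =0.00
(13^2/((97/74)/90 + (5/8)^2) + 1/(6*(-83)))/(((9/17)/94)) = 7165639374857/96759657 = 74056.06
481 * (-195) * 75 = -7034625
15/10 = 3/2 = 1.50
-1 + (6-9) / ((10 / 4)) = -11 / 5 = -2.20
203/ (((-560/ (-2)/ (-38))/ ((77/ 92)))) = -42427/ 1840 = -23.06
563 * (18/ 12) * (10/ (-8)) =-8445/ 8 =-1055.62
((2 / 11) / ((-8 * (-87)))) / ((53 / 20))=5 / 50721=0.00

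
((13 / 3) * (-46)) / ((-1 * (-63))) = -598 / 189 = -3.16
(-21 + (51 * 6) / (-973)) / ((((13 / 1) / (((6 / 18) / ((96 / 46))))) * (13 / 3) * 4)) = -158999 / 10523968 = -0.02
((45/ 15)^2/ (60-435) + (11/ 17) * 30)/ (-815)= -41199/ 1731875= -0.02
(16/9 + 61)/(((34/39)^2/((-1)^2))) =95485/1156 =82.60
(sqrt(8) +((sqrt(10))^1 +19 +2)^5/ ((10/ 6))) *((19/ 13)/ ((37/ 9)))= 342 *sqrt(2)/ 481 +104303673 *sqrt(10)/ 481 +2575619613/ 2405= 1756676.88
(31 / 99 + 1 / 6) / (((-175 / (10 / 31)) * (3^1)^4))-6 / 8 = -5220445 / 6960492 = -0.75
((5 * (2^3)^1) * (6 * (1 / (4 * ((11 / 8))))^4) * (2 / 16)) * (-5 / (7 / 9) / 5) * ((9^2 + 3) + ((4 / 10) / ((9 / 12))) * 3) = -369792 / 102487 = -3.61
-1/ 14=-0.07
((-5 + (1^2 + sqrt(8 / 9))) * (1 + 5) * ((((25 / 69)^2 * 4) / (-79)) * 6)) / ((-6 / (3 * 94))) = -1880000 / 41791 + 940000 * sqrt(2) / 125373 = -34.38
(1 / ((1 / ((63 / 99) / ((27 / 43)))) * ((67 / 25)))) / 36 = 7525 / 716364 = 0.01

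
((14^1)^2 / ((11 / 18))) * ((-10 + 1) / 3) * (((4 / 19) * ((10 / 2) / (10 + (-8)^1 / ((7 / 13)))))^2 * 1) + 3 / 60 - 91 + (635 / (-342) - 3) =-141.00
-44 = -44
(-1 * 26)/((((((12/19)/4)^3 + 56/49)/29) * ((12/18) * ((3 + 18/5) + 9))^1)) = -6961885/110122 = -63.22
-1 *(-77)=77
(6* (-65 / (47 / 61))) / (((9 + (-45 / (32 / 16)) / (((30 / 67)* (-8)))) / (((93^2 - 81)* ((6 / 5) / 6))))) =-434843136 / 7661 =-56760.62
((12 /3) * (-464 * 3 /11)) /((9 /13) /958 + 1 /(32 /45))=-369833984 /1027983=-359.77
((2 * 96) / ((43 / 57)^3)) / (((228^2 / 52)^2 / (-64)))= -43264 / 1510633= -0.03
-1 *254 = -254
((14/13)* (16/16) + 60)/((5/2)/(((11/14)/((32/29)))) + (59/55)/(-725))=31660750/1819233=17.40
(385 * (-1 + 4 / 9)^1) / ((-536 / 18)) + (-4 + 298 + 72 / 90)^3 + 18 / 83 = 71236973862331 / 2780500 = 25620202.79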